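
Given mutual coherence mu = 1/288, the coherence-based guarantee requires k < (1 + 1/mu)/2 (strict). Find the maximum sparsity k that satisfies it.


1/mu = 288.
1 + 1/mu = 289.
(1 + 1/mu)/2 = 144.5 is not an integer, so k_max = floor(144.5) = 144.

144


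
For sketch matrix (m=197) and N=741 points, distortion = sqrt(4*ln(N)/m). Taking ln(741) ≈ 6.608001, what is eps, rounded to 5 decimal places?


ln(741) ≈ 6.608001.
4*ln(N)/m ≈ 4*6.608001/197 ≈ 0.13417261.
eps = sqrt(0.13417261) ≈ 0.3662958 ≈ 0.36630.

0.36630


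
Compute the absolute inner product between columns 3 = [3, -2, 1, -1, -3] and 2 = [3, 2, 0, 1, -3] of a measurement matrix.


Inner product: 3*3 + -2*2 + 1*0 + -1*1 + -3*-3
Products: [9, -4, 0, -1, 9]
Sum = 13.
|dot| = 13.

13


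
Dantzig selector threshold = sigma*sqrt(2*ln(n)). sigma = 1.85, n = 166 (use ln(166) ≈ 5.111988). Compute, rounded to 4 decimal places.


ln(166) ≈ 5.111988.
2*ln(n) ≈ 10.223976.
sqrt(2*ln(n)) ≈ sqrt(10.223976) ≈ 3.197495.
threshold ≈ 1.85*3.197495 = 5.91536575 ≈ 5.9154.

5.9154


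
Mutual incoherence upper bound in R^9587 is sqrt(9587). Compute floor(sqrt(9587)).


97^2 = 9409 <= 9587 < 9604 = 98^2, so 97 <= sqrt(9587) < 98.
floor(sqrt(9587)) = 97.

97


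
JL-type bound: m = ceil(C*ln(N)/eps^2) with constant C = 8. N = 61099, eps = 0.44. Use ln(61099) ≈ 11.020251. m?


ln(61099) ≈ 11.020251.
eps^2 = 0.44^2 = 0.1936.
C*ln(N)/eps^2 ≈ 8*11.020251/0.1936 ≈ 455.3823.
m = ceil(455.3823) = 456.

456


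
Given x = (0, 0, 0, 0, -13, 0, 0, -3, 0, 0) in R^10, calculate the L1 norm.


Non-zero entries: [(4, -13), (7, -3)]
Absolute values: [13, 3]
||x||_1 = sum = 16.

16


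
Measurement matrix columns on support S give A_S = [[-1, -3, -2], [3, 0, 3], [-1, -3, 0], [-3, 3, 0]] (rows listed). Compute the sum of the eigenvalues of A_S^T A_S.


Sum of eigenvalues of A_S^T A_S = trace(A_S^T A_S) = sum of squared column norms of A_S.
A_S^T A_S diagonal: [20, 27, 13].
trace = 20 + 27 + 13 = 60.

60


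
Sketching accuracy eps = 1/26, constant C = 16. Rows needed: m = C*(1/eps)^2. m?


1/eps = 26.
(1/eps)^2 = 676.
m = 16*676 = 10816.

10816


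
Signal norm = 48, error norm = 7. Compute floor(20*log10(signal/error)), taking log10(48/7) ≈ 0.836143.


||x||/||e|| = 48/7.
log10(48/7) ≈ 0.836143.
20*log10(||x||/||e||) ≈ 20*0.836143 = 16.72286.
floor(16.72286) = 16.

16


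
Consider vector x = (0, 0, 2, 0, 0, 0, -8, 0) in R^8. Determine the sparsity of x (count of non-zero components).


Non-zero positions: [2, 6].
Sparsity = 2.

2


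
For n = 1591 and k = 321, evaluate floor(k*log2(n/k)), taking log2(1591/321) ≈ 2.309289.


log2(n/k) = log2(1591/321) ≈ 2.309289.
k*log2(n/k) ≈ 321*2.309289 = 741.281769.
floor(741.281769) = 741.

741


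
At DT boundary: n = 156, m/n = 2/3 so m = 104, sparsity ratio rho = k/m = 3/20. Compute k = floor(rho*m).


m = 2/3*156 = 104.
rho = 3/20.
rho*m = 3/20*104 = 15.6.
k = floor(15.6) = 15.

15


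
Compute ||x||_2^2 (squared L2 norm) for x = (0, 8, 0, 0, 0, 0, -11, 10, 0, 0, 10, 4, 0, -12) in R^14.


Non-zero entries: [(1, 8), (6, -11), (7, 10), (10, 10), (11, 4), (13, -12)]
Squares: [64, 121, 100, 100, 16, 144]
||x||_2^2 = sum = 545.

545


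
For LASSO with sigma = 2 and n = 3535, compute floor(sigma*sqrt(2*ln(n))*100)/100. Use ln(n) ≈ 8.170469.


ln(3535) ≈ 8.170469.
2*ln(n) ≈ 16.340938.
sqrt(2*ln(n)) ≈ sqrt(16.340938) ≈ 4.042393.
lambda ≈ 2*4.042393 = 8.084786.
floor(lambda*100)/100 = 8.08.

8.08


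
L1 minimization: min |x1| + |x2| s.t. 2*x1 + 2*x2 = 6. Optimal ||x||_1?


Axis intercepts:
  x1 = 3, x2 = 0: L1 = 3
  x1 = 0, x2 = 3: L1 = 3
x* = (3, 0)
||x*||_1 = 3.

3


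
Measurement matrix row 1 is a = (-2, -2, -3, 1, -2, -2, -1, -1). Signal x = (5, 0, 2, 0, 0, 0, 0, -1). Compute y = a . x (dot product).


Non-zero terms: ['-2*5', '-3*2', '-1*-1']
Products: [-10, -6, 1]
y = sum = -15.

-15


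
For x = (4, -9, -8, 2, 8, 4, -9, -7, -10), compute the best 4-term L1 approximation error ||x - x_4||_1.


Sorted |x_i| descending: [10, 9, 9, 8, 8, 7, 4, 4, 2]
Keep top 4: [10, 9, 9, 8]
Tail entries: [8, 7, 4, 4, 2]
L1 error = sum of tail = 25.

25


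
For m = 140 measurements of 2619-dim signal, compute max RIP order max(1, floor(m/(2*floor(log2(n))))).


floor(log2(2619)) = 11.
2*11 = 22.
m/(2*floor(log2(n))) = 140/22 ≈ 6.3636.
floor = 6.
k = max(1, 6) = 6.

6


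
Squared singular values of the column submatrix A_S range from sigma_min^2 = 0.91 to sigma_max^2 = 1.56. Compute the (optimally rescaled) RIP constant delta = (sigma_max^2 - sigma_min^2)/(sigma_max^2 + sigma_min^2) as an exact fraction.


lambda_max - lambda_min = 1.56 - 0.91 = 0.65.
lambda_max + lambda_min = 1.56 + 0.91 = 2.47.
delta = 0.65/2.47 = 65/247 = 5/19.

5/19


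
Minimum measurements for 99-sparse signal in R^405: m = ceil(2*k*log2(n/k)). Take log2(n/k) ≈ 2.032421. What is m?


log2(n/k) = log2(405/99) ≈ 2.032421.
2*k*log2(n/k) ≈ 2*99*2.032421 = 402.419358.
m = ceil(402.419358) = 403.

403


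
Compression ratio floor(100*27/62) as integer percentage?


100*m/n = 100*27/62 ≈ 43.5484.
floor = 43.

43


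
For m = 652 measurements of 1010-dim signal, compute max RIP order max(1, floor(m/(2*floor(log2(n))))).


floor(log2(1010)) = 9.
2*9 = 18.
m/(2*floor(log2(n))) = 652/18 ≈ 36.2222.
floor = 36.
k = max(1, 36) = 36.

36


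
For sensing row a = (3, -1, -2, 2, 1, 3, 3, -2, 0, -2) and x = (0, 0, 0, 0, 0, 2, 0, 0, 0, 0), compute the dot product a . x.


Non-zero terms: ['3*2']
Products: [6]
y = sum = 6.

6


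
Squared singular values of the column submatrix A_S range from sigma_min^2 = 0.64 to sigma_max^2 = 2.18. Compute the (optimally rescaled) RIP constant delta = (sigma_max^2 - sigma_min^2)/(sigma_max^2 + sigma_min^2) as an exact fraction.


lambda_max - lambda_min = 2.18 - 0.64 = 1.54.
lambda_max + lambda_min = 2.18 + 0.64 = 2.82.
delta = 1.54/2.82 = 154/282 = 77/141.

77/141


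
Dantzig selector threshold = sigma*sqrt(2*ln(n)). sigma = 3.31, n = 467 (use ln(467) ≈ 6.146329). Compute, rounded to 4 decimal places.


ln(467) ≈ 6.146329.
2*ln(n) ≈ 12.292658.
sqrt(2*ln(n)) ≈ sqrt(12.292658) ≈ 3.506089.
threshold ≈ 3.31*3.506089 = 11.60515459 ≈ 11.6052.

11.6052


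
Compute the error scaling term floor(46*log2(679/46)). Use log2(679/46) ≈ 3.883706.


log2(n/k) = log2(679/46) ≈ 3.883706.
k*log2(n/k) ≈ 46*3.883706 = 178.650476.
floor(178.650476) = 178.

178


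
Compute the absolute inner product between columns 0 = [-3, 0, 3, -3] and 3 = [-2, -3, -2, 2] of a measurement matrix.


Inner product: -3*-2 + 0*-3 + 3*-2 + -3*2
Products: [6, 0, -6, -6]
Sum = -6.
|dot| = 6.

6


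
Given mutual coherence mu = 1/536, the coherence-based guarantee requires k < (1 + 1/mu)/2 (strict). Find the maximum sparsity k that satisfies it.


1/mu = 536.
1 + 1/mu = 537.
(1 + 1/mu)/2 = 268.5 is not an integer, so k_max = floor(268.5) = 268.

268


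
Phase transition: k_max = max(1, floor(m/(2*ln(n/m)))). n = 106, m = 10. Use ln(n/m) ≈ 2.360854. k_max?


n/m = 106/10 = 53/5.
ln(n/m) ≈ 2.360854.
2*ln(n/m) ≈ 4.721708.
m/(2*ln(n/m)) ≈ 10/4.721708 ≈ 2.1179.
floor = 2.
k_max = max(1, 2) = 2.

2


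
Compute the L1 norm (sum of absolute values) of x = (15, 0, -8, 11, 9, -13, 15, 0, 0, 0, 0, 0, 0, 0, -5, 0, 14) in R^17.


Non-zero entries: [(0, 15), (2, -8), (3, 11), (4, 9), (5, -13), (6, 15), (14, -5), (16, 14)]
Absolute values: [15, 8, 11, 9, 13, 15, 5, 14]
||x||_1 = sum = 90.

90


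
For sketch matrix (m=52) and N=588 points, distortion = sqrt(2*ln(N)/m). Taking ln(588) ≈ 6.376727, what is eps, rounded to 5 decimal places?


ln(588) ≈ 6.376727.
2*ln(N)/m ≈ 2*6.376727/52 ≈ 0.24525873.
eps = sqrt(0.24525873) ≈ 0.495236 ≈ 0.49524.

0.49524


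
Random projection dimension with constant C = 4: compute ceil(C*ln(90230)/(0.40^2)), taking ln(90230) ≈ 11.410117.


ln(90230) ≈ 11.410117.
eps^2 = 0.40^2 = 0.16.
C*ln(N)/eps^2 ≈ 4*11.410117/0.16 ≈ 285.2529.
m = ceil(285.2529) = 286.

286


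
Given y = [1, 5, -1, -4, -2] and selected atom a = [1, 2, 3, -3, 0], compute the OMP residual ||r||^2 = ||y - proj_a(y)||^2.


a^T a = 23.
a^T y = 20.
coeff = 20/23 = 20/23.
||r||^2 = 681/23.

681/23


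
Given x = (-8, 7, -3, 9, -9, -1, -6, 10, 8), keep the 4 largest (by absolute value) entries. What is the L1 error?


Sorted |x_i| descending: [10, 9, 9, 8, 8, 7, 6, 3, 1]
Keep top 4: [10, 9, 9, 8]
Tail entries: [8, 7, 6, 3, 1]
L1 error = sum of tail = 25.

25


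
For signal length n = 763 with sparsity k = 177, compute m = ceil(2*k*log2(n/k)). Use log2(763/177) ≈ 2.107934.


log2(n/k) = log2(763/177) ≈ 2.107934.
2*k*log2(n/k) ≈ 2*177*2.107934 = 746.208636.
m = ceil(746.208636) = 747.

747


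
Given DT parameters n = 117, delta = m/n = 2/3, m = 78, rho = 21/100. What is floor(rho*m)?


m = 2/3*117 = 78.
rho = 21/100.
rho*m = 21/100*78 = 16.38.
k = floor(16.38) = 16.

16


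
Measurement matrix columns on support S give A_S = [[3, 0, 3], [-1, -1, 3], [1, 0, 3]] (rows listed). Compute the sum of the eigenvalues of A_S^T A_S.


Sum of eigenvalues of A_S^T A_S = trace(A_S^T A_S) = sum of squared column norms of A_S.
A_S^T A_S diagonal: [11, 1, 27].
trace = 11 + 1 + 27 = 39.

39


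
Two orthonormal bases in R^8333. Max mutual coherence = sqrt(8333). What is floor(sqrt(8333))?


91^2 = 8281 <= 8333 < 8464 = 92^2, so 91 <= sqrt(8333) < 92.
floor(sqrt(8333)) = 91.

91


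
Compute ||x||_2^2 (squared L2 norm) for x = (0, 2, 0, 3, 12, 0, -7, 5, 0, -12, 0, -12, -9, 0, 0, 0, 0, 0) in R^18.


Non-zero entries: [(1, 2), (3, 3), (4, 12), (6, -7), (7, 5), (9, -12), (11, -12), (12, -9)]
Squares: [4, 9, 144, 49, 25, 144, 144, 81]
||x||_2^2 = sum = 600.

600


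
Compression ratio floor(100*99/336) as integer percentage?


100*m/n = 100*99/336 ≈ 29.4643.
floor = 29.

29


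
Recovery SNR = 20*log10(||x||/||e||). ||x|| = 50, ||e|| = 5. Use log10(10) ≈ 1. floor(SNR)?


||x||/||e|| = 50/5 = 10.
log10(10) ≈ 1.
20*log10(||x||/||e||) ≈ 20*1 = 20.
floor(20) = 20.

20


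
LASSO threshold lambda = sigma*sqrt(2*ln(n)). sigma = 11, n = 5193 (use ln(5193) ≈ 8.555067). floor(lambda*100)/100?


ln(5193) ≈ 8.555067.
2*ln(n) ≈ 17.110134.
sqrt(2*ln(n)) ≈ sqrt(17.110134) ≈ 4.13644.
lambda ≈ 11*4.13644 = 45.50084.
floor(lambda*100)/100 = 45.50.

45.50


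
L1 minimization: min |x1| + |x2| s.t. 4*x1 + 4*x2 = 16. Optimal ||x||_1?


Axis intercepts:
  x1 = 4, x2 = 0: L1 = 4
  x1 = 0, x2 = 4: L1 = 4
x* = (4, 0)
||x*||_1 = 4.

4


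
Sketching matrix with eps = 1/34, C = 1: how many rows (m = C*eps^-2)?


1/eps = 34.
(1/eps)^2 = 1156.
m = 1*1156 = 1156.

1156


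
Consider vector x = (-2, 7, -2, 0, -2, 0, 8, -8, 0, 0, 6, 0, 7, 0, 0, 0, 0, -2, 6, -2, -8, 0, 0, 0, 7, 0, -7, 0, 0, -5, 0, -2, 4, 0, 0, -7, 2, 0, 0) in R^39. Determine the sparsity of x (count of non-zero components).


Non-zero positions: [0, 1, 2, 4, 6, 7, 10, 12, 17, 18, 19, 20, 24, 26, 29, 31, 32, 35, 36].
Sparsity = 19.

19


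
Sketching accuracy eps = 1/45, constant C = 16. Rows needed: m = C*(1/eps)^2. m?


1/eps = 45.
(1/eps)^2 = 2025.
m = 16*2025 = 32400.

32400


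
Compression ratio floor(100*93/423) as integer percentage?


100*m/n = 100*93/423 ≈ 21.9858.
floor = 21.

21


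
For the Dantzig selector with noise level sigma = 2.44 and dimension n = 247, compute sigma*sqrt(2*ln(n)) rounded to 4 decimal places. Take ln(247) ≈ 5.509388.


ln(247) ≈ 5.509388.
2*ln(n) ≈ 11.018776.
sqrt(2*ln(n)) ≈ sqrt(11.018776) ≈ 3.319454.
threshold ≈ 2.44*3.319454 = 8.09946776 ≈ 8.0995.

8.0995


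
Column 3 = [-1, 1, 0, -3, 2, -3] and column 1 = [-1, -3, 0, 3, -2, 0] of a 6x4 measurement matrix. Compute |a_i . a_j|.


Inner product: -1*-1 + 1*-3 + 0*0 + -3*3 + 2*-2 + -3*0
Products: [1, -3, 0, -9, -4, 0]
Sum = -15.
|dot| = 15.

15


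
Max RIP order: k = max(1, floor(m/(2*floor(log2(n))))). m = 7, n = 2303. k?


floor(log2(2303)) = 11.
2*11 = 22.
m/(2*floor(log2(n))) = 7/22 ≈ 0.3182.
floor = 0.
k = max(1, 0) = 1.

1


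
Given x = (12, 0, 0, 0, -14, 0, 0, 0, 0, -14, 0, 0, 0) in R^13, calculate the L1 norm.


Non-zero entries: [(0, 12), (4, -14), (9, -14)]
Absolute values: [12, 14, 14]
||x||_1 = sum = 40.

40


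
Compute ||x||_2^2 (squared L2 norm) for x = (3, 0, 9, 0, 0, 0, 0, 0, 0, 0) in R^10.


Non-zero entries: [(0, 3), (2, 9)]
Squares: [9, 81]
||x||_2^2 = sum = 90.

90


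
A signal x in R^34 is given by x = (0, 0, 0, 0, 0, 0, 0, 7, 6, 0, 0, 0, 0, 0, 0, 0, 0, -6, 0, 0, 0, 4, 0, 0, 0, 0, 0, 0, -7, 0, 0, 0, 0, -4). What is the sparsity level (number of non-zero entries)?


Non-zero positions: [7, 8, 17, 21, 28, 33].
Sparsity = 6.

6


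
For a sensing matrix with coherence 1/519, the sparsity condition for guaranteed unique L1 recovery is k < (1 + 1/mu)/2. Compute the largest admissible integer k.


1/mu = 519.
1 + 1/mu = 520.
(1 + 1/mu)/2 = 260 is an integer and the inequality is strict, so k_max = 260 - 1 = 259.

259


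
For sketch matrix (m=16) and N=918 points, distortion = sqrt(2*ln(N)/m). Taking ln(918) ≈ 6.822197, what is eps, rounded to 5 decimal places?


ln(918) ≈ 6.822197.
2*ln(N)/m ≈ 2*6.822197/16 ≈ 0.85277463.
eps = sqrt(0.85277463) ≈ 0.923458 ≈ 0.92346.

0.92346


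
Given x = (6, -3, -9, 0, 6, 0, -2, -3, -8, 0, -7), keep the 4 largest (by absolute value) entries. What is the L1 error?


Sorted |x_i| descending: [9, 8, 7, 6, 6, 3, 3, 2, 0, 0, 0]
Keep top 4: [9, 8, 7, 6]
Tail entries: [6, 3, 3, 2, 0, 0, 0]
L1 error = sum of tail = 14.

14


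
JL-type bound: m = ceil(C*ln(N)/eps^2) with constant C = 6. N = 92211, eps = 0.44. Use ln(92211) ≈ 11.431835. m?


ln(92211) ≈ 11.431835.
eps^2 = 0.44^2 = 0.1936.
C*ln(N)/eps^2 ≈ 6*11.431835/0.1936 ≈ 354.2924.
m = ceil(354.2924) = 355.

355


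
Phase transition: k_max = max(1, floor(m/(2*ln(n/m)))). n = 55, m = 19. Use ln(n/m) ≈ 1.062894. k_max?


n/m = 55/19.
ln(n/m) ≈ 1.062894.
2*ln(n/m) ≈ 2.125788.
m/(2*ln(n/m)) ≈ 19/2.125788 ≈ 8.9379.
floor = 8.
k_max = max(1, 8) = 8.

8


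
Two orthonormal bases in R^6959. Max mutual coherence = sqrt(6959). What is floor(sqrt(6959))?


83^2 = 6889 <= 6959 < 7056 = 84^2, so 83 <= sqrt(6959) < 84.
floor(sqrt(6959)) = 83.

83


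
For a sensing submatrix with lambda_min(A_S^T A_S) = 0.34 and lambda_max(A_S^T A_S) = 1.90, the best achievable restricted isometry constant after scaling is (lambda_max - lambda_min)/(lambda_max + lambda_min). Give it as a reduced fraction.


lambda_max - lambda_min = 1.90 - 0.34 = 1.56.
lambda_max + lambda_min = 1.90 + 0.34 = 2.24.
delta = 1.56/2.24 = 156/224 = 39/56.

39/56


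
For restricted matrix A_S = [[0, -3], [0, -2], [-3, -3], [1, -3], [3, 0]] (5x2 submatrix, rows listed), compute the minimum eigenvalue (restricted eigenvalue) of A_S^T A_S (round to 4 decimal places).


A_S^T A_S = [[19, 6], [6, 31]].
trace = 50.
det = 553.
disc = trace^2 - 4*det = 2500 - 4*553 = 288.
sqrt(288) ≈ 16.970563.
lam_min = (50 - sqrt(288))/2 ≈ (50 - 16.970563)/2 = 16.5147185 ≈ 16.5147.

16.5147


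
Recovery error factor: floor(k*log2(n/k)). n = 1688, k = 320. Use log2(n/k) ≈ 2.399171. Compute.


log2(n/k) = log2(1688/320) ≈ 2.399171.
k*log2(n/k) ≈ 320*2.399171 = 767.73472.
floor(767.73472) = 767.

767


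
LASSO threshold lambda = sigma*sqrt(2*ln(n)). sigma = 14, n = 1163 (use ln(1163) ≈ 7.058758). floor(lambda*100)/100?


ln(1163) ≈ 7.058758.
2*ln(n) ≈ 14.117516.
sqrt(2*ln(n)) ≈ sqrt(14.117516) ≈ 3.757328.
lambda ≈ 14*3.757328 = 52.602592.
floor(lambda*100)/100 = 52.60.

52.60


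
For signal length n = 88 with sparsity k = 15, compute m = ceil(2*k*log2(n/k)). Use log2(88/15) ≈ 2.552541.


log2(n/k) = log2(88/15) ≈ 2.552541.
2*k*log2(n/k) ≈ 2*15*2.552541 = 76.57623.
m = ceil(76.57623) = 77.

77


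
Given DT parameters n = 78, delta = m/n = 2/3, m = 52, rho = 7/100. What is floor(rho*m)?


m = 2/3*78 = 52.
rho = 7/100.
rho*m = 7/100*52 = 3.64.
k = floor(3.64) = 3.

3


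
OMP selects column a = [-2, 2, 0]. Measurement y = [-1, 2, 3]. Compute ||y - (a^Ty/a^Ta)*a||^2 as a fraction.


a^T a = 8.
a^T y = 6.
coeff = 6/8 = 3/4.
||r||^2 = 19/2.

19/2


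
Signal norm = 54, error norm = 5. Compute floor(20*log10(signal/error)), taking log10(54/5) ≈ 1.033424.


||x||/||e|| = 54/5.
log10(54/5) ≈ 1.033424.
20*log10(||x||/||e||) ≈ 20*1.033424 = 20.66848.
floor(20.66848) = 20.

20


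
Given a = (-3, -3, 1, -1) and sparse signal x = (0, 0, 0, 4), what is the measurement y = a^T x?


Non-zero terms: ['-1*4']
Products: [-4]
y = sum = -4.

-4


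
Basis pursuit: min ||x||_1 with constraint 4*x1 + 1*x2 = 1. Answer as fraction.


Axis intercepts:
  x1 = 1/4, x2 = 0: L1 = 1/4
  x1 = 0, x2 = 1: L1 = 1
x* = (1/4, 0)
||x*||_1 = 1/4.

1/4


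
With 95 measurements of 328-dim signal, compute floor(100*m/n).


100*m/n = 100*95/328 ≈ 28.9634.
floor = 28.

28


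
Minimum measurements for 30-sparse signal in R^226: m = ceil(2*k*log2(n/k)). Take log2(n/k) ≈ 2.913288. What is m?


log2(n/k) = log2(226/30) ≈ 2.913288.
2*k*log2(n/k) ≈ 2*30*2.913288 = 174.79728.
m = ceil(174.79728) = 175.

175


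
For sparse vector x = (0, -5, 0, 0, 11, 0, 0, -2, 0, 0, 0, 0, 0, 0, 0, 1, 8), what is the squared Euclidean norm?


Non-zero entries: [(1, -5), (4, 11), (7, -2), (15, 1), (16, 8)]
Squares: [25, 121, 4, 1, 64]
||x||_2^2 = sum = 215.

215


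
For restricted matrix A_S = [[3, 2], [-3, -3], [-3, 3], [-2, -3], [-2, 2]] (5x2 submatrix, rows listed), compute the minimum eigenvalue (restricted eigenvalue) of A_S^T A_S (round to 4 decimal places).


A_S^T A_S = [[35, 8], [8, 35]].
trace = 70.
det = 1161.
disc = trace^2 - 4*det = 4900 - 4*1161 = 256.
sqrt(256) = 16.
lam_min = (70 - 16)/2 = 27 = 27.0000.

27.0000


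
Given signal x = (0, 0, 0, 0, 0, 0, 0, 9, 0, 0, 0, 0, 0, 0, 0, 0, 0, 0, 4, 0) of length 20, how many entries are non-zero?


Non-zero positions: [7, 18].
Sparsity = 2.

2


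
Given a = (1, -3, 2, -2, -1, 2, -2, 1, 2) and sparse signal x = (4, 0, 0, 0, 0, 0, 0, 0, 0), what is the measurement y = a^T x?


Non-zero terms: ['1*4']
Products: [4]
y = sum = 4.

4


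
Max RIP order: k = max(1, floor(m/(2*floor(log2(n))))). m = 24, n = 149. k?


floor(log2(149)) = 7.
2*7 = 14.
m/(2*floor(log2(n))) = 24/14 ≈ 1.7143.
floor = 1.
k = max(1, 1) = 1.

1


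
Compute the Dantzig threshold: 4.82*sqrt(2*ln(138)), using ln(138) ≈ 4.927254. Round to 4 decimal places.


ln(138) ≈ 4.927254.
2*ln(n) ≈ 9.854508.
sqrt(2*ln(n)) ≈ sqrt(9.854508) ≈ 3.139189.
threshold ≈ 4.82*3.139189 = 15.13089098 ≈ 15.1309.

15.1309


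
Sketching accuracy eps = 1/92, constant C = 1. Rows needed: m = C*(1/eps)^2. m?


1/eps = 92.
(1/eps)^2 = 8464.
m = 1*8464 = 8464.

8464


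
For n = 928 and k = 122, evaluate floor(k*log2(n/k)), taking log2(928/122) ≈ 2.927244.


log2(n/k) = log2(928/122) ≈ 2.927244.
k*log2(n/k) ≈ 122*2.927244 = 357.123768.
floor(357.123768) = 357.

357


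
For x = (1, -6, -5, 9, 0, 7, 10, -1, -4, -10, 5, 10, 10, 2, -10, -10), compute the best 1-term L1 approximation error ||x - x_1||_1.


Sorted |x_i| descending: [10, 10, 10, 10, 10, 10, 9, 7, 6, 5, 5, 4, 2, 1, 1, 0]
Keep top 1: [10]
Tail entries: [10, 10, 10, 10, 10, 9, 7, 6, 5, 5, 4, 2, 1, 1, 0]
L1 error = sum of tail = 90.

90


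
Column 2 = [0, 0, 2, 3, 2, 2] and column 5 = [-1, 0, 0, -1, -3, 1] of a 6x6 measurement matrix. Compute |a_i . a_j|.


Inner product: 0*-1 + 0*0 + 2*0 + 3*-1 + 2*-3 + 2*1
Products: [0, 0, 0, -3, -6, 2]
Sum = -7.
|dot| = 7.

7


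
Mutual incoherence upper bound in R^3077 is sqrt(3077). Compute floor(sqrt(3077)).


55^2 = 3025 <= 3077 < 3136 = 56^2, so 55 <= sqrt(3077) < 56.
floor(sqrt(3077)) = 55.

55


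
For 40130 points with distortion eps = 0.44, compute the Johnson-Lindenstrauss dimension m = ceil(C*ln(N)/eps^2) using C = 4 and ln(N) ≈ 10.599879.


ln(40130) ≈ 10.599879.
eps^2 = 0.44^2 = 0.1936.
C*ln(N)/eps^2 ≈ 4*10.599879/0.1936 ≈ 219.0058.
m = ceil(219.0058) = 220.

220


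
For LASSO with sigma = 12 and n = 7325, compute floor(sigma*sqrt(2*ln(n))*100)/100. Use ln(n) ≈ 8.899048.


ln(7325) ≈ 8.899048.
2*ln(n) ≈ 17.798096.
sqrt(2*ln(n)) ≈ sqrt(17.798096) ≈ 4.218779.
lambda ≈ 12*4.218779 = 50.625348.
floor(lambda*100)/100 = 50.62.

50.62


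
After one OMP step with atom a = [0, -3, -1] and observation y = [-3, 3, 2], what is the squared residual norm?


a^T a = 10.
a^T y = -11.
coeff = -11/10 = -11/10.
||r||^2 = 99/10.

99/10


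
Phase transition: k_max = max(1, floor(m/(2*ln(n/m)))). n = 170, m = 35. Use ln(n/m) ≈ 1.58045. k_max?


n/m = 170/35 = 34/7.
ln(n/m) ≈ 1.58045.
2*ln(n/m) ≈ 3.1609.
m/(2*ln(n/m)) ≈ 35/3.1609 ≈ 11.0728.
floor = 11.
k_max = max(1, 11) = 11.

11


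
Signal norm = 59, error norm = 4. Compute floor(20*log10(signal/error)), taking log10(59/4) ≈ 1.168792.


||x||/||e|| = 59/4.
log10(59/4) ≈ 1.168792.
20*log10(||x||/||e||) ≈ 20*1.168792 = 23.37584.
floor(23.37584) = 23.

23


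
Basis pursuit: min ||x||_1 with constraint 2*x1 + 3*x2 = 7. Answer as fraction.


Axis intercepts:
  x1 = 7/2, x2 = 0: L1 = 7/2
  x1 = 0, x2 = 7/3: L1 = 7/3
x* = (0, 7/3)
||x*||_1 = 7/3.

7/3


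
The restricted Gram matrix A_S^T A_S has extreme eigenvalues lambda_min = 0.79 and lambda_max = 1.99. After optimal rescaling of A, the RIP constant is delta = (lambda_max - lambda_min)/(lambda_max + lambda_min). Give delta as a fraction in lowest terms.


lambda_max - lambda_min = 1.99 - 0.79 = 1.20.
lambda_max + lambda_min = 1.99 + 0.79 = 2.78.
delta = 1.20/2.78 = 120/278 = 60/139.

60/139


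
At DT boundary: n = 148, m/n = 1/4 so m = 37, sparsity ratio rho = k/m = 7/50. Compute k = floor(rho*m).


m = 1/4*148 = 37.
rho = 7/50.
rho*m = 7/50*37 = 5.18.
k = floor(5.18) = 5.

5


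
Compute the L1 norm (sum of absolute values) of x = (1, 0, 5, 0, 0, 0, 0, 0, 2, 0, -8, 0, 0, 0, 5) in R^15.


Non-zero entries: [(0, 1), (2, 5), (8, 2), (10, -8), (14, 5)]
Absolute values: [1, 5, 2, 8, 5]
||x||_1 = sum = 21.

21


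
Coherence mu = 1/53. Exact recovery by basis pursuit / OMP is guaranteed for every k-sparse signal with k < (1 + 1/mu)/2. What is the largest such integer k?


1/mu = 53.
1 + 1/mu = 54.
(1 + 1/mu)/2 = 27 is an integer and the inequality is strict, so k_max = 27 - 1 = 26.

26


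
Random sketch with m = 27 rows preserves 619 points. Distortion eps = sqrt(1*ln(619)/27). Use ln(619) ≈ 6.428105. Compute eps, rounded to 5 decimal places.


ln(619) ≈ 6.428105.
1*ln(N)/m ≈ 1*6.428105/27 ≈ 0.23807796.
eps = sqrt(0.23807796) ≈ 0.4879323 ≈ 0.48793.

0.48793


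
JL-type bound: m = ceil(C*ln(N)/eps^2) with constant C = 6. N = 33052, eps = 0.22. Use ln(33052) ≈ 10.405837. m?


ln(33052) ≈ 10.405837.
eps^2 = 0.22^2 = 0.0484.
C*ln(N)/eps^2 ≈ 6*10.405837/0.0484 ≈ 1289.9798.
m = ceil(1289.9798) = 1290.

1290


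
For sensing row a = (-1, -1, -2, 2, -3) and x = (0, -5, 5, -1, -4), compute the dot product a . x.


Non-zero terms: ['-1*-5', '-2*5', '2*-1', '-3*-4']
Products: [5, -10, -2, 12]
y = sum = 5.

5


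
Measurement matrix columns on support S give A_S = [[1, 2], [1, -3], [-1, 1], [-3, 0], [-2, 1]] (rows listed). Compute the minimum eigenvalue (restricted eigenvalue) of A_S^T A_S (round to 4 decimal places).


A_S^T A_S = [[16, -4], [-4, 15]].
trace = 31.
det = 224.
disc = trace^2 - 4*det = 961 - 4*224 = 65.
sqrt(65) ≈ 8.062258.
lam_min = (31 - sqrt(65))/2 ≈ (31 - 8.062258)/2 = 11.468871 ≈ 11.4689.

11.4689


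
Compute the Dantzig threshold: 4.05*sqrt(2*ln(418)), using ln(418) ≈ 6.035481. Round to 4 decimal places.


ln(418) ≈ 6.035481.
2*ln(n) ≈ 12.070962.
sqrt(2*ln(n)) ≈ sqrt(12.070962) ≈ 3.474329.
threshold ≈ 4.05*3.474329 = 14.07103245 ≈ 14.0710.

14.0710


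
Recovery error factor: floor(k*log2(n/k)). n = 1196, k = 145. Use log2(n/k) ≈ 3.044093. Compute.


log2(n/k) = log2(1196/145) ≈ 3.044093.
k*log2(n/k) ≈ 145*3.044093 = 441.393485.
floor(441.393485) = 441.

441


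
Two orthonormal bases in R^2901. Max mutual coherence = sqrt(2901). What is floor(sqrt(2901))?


53^2 = 2809 <= 2901 < 2916 = 54^2, so 53 <= sqrt(2901) < 54.
floor(sqrt(2901)) = 53.

53


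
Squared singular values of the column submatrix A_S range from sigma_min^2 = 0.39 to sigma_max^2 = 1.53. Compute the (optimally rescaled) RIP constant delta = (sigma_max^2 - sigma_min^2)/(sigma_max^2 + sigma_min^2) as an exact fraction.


lambda_max - lambda_min = 1.53 - 0.39 = 1.14.
lambda_max + lambda_min = 1.53 + 0.39 = 1.92.
delta = 1.14/1.92 = 114/192 = 19/32.

19/32


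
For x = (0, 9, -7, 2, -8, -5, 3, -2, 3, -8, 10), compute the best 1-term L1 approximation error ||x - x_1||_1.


Sorted |x_i| descending: [10, 9, 8, 8, 7, 5, 3, 3, 2, 2, 0]
Keep top 1: [10]
Tail entries: [9, 8, 8, 7, 5, 3, 3, 2, 2, 0]
L1 error = sum of tail = 47.

47


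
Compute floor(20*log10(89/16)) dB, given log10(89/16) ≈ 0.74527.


||x||/||e|| = 89/16.
log10(89/16) ≈ 0.74527.
20*log10(||x||/||e||) ≈ 20*0.74527 = 14.9054.
floor(14.9054) = 14.

14


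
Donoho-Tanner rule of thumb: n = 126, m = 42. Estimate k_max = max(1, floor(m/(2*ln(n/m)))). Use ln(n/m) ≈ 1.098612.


n/m = 126/42 = 3.
ln(n/m) ≈ 1.098612.
2*ln(n/m) ≈ 2.197224.
m/(2*ln(n/m)) ≈ 42/2.197224 ≈ 19.115.
floor = 19.
k_max = max(1, 19) = 19.

19


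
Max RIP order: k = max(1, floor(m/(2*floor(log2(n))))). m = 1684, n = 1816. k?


floor(log2(1816)) = 10.
2*10 = 20.
m/(2*floor(log2(n))) = 1684/20 ≈ 84.2.
floor = 84.
k = max(1, 84) = 84.

84


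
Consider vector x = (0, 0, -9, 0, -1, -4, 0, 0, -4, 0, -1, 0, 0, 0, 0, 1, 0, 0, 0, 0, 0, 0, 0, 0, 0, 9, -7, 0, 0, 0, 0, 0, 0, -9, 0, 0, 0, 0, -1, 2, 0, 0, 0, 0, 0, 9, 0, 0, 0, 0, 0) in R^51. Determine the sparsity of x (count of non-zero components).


Non-zero positions: [2, 4, 5, 8, 10, 15, 25, 26, 33, 38, 39, 45].
Sparsity = 12.

12


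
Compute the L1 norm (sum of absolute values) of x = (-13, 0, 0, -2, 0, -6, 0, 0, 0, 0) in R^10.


Non-zero entries: [(0, -13), (3, -2), (5, -6)]
Absolute values: [13, 2, 6]
||x||_1 = sum = 21.

21


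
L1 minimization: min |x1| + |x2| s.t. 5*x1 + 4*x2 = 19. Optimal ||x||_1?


Axis intercepts:
  x1 = 19/5, x2 = 0: L1 = 19/5
  x1 = 0, x2 = 19/4: L1 = 19/4
x* = (19/5, 0)
||x*||_1 = 19/5.

19/5


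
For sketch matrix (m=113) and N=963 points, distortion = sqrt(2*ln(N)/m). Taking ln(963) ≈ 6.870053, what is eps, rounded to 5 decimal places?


ln(963) ≈ 6.870053.
2*ln(N)/m ≈ 2*6.870053/113 ≈ 0.12159386.
eps = sqrt(0.12159386) ≈ 0.3487031 ≈ 0.34870.

0.34870


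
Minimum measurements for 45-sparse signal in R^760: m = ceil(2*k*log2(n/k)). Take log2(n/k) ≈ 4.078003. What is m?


log2(n/k) = log2(760/45) ≈ 4.078003.
2*k*log2(n/k) ≈ 2*45*4.078003 = 367.02027.
m = ceil(367.02027) = 368.

368


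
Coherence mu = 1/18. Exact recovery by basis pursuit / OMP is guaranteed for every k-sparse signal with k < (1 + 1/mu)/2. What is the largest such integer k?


1/mu = 18.
1 + 1/mu = 19.
(1 + 1/mu)/2 = 9.5 is not an integer, so k_max = floor(9.5) = 9.

9


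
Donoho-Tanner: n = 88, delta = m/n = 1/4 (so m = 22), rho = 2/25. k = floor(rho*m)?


m = 1/4*88 = 22.
rho = 2/25.
rho*m = 2/25*22 = 1.76.
k = floor(1.76) = 1.

1


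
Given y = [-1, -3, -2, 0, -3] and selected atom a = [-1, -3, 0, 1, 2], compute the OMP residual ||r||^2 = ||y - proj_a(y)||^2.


a^T a = 15.
a^T y = 4.
coeff = 4/15 = 4/15.
||r||^2 = 329/15.

329/15


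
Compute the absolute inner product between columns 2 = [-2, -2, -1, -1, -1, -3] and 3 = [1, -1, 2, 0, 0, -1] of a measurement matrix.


Inner product: -2*1 + -2*-1 + -1*2 + -1*0 + -1*0 + -3*-1
Products: [-2, 2, -2, 0, 0, 3]
Sum = 1.
|dot| = 1.

1


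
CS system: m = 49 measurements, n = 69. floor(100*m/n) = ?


100*m/n = 100*49/69 ≈ 71.0145.
floor = 71.

71


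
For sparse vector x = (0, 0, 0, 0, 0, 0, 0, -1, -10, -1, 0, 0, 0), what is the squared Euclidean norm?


Non-zero entries: [(7, -1), (8, -10), (9, -1)]
Squares: [1, 100, 1]
||x||_2^2 = sum = 102.

102


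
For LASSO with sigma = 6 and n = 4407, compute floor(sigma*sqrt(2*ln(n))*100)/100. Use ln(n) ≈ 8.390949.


ln(4407) ≈ 8.390949.
2*ln(n) ≈ 16.781898.
sqrt(2*ln(n)) ≈ sqrt(16.781898) ≈ 4.096571.
lambda ≈ 6*4.096571 = 24.579426.
floor(lambda*100)/100 = 24.57.

24.57


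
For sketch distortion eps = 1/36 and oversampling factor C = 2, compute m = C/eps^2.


1/eps = 36.
(1/eps)^2 = 1296.
m = 2*1296 = 2592.

2592


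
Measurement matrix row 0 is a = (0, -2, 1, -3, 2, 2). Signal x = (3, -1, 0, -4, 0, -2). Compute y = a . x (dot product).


Non-zero terms: ['0*3', '-2*-1', '-3*-4', '2*-2']
Products: [0, 2, 12, -4]
y = sum = 10.

10


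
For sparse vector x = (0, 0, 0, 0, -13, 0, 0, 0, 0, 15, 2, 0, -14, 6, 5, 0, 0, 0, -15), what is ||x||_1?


Non-zero entries: [(4, -13), (9, 15), (10, 2), (12, -14), (13, 6), (14, 5), (18, -15)]
Absolute values: [13, 15, 2, 14, 6, 5, 15]
||x||_1 = sum = 70.

70


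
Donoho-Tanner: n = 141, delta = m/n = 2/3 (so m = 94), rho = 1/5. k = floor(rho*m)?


m = 2/3*141 = 94.
rho = 1/5.
rho*m = 1/5*94 = 18.8.
k = floor(18.8) = 18.

18


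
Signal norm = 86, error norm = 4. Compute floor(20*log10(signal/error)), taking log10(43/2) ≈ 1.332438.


||x||/||e|| = 86/4 = 43/2.
log10(43/2) ≈ 1.332438.
20*log10(||x||/||e||) ≈ 20*1.332438 = 26.64876.
floor(26.64876) = 26.

26


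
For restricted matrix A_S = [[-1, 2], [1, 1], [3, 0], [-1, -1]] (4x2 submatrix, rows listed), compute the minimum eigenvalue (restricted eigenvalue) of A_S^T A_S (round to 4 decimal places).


A_S^T A_S = [[12, 0], [0, 6]].
trace = 18.
det = 72.
disc = trace^2 - 4*det = 324 - 4*72 = 36.
sqrt(36) = 6.
lam_min = (18 - 6)/2 = 6 = 6.0000.

6.0000


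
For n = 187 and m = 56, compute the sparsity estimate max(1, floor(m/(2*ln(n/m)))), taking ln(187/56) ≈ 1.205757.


n/m = 187/56.
ln(n/m) ≈ 1.205757.
2*ln(n/m) ≈ 2.411514.
m/(2*ln(n/m)) ≈ 56/2.411514 ≈ 23.2219.
floor = 23.
k_max = max(1, 23) = 23.

23


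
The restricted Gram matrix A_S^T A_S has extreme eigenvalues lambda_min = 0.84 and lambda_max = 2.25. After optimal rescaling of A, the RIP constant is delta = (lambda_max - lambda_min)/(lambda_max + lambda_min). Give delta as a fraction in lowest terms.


lambda_max - lambda_min = 2.25 - 0.84 = 1.41.
lambda_max + lambda_min = 2.25 + 0.84 = 3.09.
delta = 1.41/3.09 = 141/309 = 47/103.

47/103


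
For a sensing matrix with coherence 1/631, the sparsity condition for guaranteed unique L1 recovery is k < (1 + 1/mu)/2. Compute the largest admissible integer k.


1/mu = 631.
1 + 1/mu = 632.
(1 + 1/mu)/2 = 316 is an integer and the inequality is strict, so k_max = 316 - 1 = 315.

315


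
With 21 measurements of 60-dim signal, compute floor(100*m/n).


100*m/n = 100*21/60 ≈ 35.0.
floor = 35.

35


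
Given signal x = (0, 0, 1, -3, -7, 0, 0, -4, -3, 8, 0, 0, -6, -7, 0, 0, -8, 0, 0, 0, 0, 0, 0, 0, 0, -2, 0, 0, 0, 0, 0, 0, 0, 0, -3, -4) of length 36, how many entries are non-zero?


Non-zero positions: [2, 3, 4, 7, 8, 9, 12, 13, 16, 25, 34, 35].
Sparsity = 12.

12


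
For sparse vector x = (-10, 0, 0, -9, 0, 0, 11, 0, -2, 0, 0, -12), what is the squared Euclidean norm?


Non-zero entries: [(0, -10), (3, -9), (6, 11), (8, -2), (11, -12)]
Squares: [100, 81, 121, 4, 144]
||x||_2^2 = sum = 450.

450


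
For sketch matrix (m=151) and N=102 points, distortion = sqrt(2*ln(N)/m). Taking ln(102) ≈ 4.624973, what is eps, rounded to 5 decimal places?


ln(102) ≈ 4.624973.
2*ln(N)/m ≈ 2*4.624973/151 ≈ 0.06125792.
eps = sqrt(0.06125792) ≈ 0.2475034 ≈ 0.24750.

0.24750


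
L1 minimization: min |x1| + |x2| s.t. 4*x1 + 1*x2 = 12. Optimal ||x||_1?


Axis intercepts:
  x1 = 3, x2 = 0: L1 = 3
  x1 = 0, x2 = 12: L1 = 12
x* = (3, 0)
||x*||_1 = 3.

3


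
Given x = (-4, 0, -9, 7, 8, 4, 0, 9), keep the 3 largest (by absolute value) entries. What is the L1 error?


Sorted |x_i| descending: [9, 9, 8, 7, 4, 4, 0, 0]
Keep top 3: [9, 9, 8]
Tail entries: [7, 4, 4, 0, 0]
L1 error = sum of tail = 15.

15


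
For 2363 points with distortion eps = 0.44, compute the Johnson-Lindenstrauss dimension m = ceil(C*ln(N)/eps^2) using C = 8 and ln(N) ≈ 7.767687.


ln(2363) ≈ 7.767687.
eps^2 = 0.44^2 = 0.1936.
C*ln(N)/eps^2 ≈ 8*7.767687/0.1936 ≈ 320.9788.
m = ceil(320.9788) = 321.

321


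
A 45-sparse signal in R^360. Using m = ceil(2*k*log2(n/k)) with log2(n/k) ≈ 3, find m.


log2(n/k) = log2(360/45) ≈ 3.
2*k*log2(n/k) ≈ 2*45*3 = 270.
m = ceil(270) = 270.

270


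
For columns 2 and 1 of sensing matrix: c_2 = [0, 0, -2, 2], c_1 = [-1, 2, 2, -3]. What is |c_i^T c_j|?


Inner product: 0*-1 + 0*2 + -2*2 + 2*-3
Products: [0, 0, -4, -6]
Sum = -10.
|dot| = 10.

10


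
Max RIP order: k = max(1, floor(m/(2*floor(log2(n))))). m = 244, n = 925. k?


floor(log2(925)) = 9.
2*9 = 18.
m/(2*floor(log2(n))) = 244/18 ≈ 13.5556.
floor = 13.
k = max(1, 13) = 13.

13


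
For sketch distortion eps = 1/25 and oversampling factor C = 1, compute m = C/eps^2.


1/eps = 25.
(1/eps)^2 = 625.
m = 1*625 = 625.

625


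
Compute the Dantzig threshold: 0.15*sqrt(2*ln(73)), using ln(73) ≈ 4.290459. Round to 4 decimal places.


ln(73) ≈ 4.290459.
2*ln(n) ≈ 8.580918.
sqrt(2*ln(n)) ≈ sqrt(8.580918) ≈ 2.92932.
threshold ≈ 0.15*2.92932 = 0.439398 ≈ 0.4394.

0.4394


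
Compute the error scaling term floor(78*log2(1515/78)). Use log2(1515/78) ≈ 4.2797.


log2(n/k) = log2(1515/78) ≈ 4.2797.
k*log2(n/k) ≈ 78*4.2797 = 333.8166.
floor(333.8166) = 333.

333


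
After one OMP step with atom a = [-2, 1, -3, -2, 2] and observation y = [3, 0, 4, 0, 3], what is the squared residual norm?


a^T a = 22.
a^T y = -12.
coeff = -12/22 = -6/11.
||r||^2 = 302/11.

302/11


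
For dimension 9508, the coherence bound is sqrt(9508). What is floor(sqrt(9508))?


97^2 = 9409 <= 9508 < 9604 = 98^2, so 97 <= sqrt(9508) < 98.
floor(sqrt(9508)) = 97.

97


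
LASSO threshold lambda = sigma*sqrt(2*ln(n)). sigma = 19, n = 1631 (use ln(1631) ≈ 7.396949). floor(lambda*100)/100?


ln(1631) ≈ 7.396949.
2*ln(n) ≈ 14.793898.
sqrt(2*ln(n)) ≈ sqrt(14.793898) ≈ 3.846284.
lambda ≈ 19*3.846284 = 73.079396.
floor(lambda*100)/100 = 73.07.

73.07


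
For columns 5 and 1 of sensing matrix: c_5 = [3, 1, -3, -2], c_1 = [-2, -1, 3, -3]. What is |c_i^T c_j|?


Inner product: 3*-2 + 1*-1 + -3*3 + -2*-3
Products: [-6, -1, -9, 6]
Sum = -10.
|dot| = 10.

10


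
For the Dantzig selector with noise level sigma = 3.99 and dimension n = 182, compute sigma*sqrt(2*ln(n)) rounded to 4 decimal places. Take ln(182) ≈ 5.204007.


ln(182) ≈ 5.204007.
2*ln(n) ≈ 10.408014.
sqrt(2*ln(n)) ≈ sqrt(10.408014) ≈ 3.226145.
threshold ≈ 3.99*3.226145 = 12.87231855 ≈ 12.8723.

12.8723


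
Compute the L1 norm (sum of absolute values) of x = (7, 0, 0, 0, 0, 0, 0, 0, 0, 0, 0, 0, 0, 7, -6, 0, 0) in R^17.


Non-zero entries: [(0, 7), (13, 7), (14, -6)]
Absolute values: [7, 7, 6]
||x||_1 = sum = 20.

20


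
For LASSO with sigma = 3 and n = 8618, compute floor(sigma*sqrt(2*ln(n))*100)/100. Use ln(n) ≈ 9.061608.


ln(8618) ≈ 9.061608.
2*ln(n) ≈ 18.123216.
sqrt(2*ln(n)) ≈ sqrt(18.123216) ≈ 4.257137.
lambda ≈ 3*4.257137 = 12.771411.
floor(lambda*100)/100 = 12.77.

12.77


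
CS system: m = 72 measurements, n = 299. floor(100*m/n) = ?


100*m/n = 100*72/299 ≈ 24.0803.
floor = 24.

24


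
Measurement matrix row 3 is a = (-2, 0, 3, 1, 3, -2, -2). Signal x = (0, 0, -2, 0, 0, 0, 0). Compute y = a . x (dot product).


Non-zero terms: ['3*-2']
Products: [-6]
y = sum = -6.

-6


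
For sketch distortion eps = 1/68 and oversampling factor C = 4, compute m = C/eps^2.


1/eps = 68.
(1/eps)^2 = 4624.
m = 4*4624 = 18496.

18496


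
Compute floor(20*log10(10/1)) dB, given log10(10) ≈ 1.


||x||/||e|| = 10/1 = 10.
log10(10) ≈ 1.
20*log10(||x||/||e||) ≈ 20*1 = 20.
floor(20) = 20.

20


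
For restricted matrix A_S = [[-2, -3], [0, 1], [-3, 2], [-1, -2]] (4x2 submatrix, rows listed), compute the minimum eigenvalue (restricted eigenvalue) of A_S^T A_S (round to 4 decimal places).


A_S^T A_S = [[14, 2], [2, 18]].
trace = 32.
det = 248.
disc = trace^2 - 4*det = 1024 - 4*248 = 32.
sqrt(32) ≈ 5.656854.
lam_min = (32 - sqrt(32))/2 ≈ (32 - 5.656854)/2 = 13.171573 ≈ 13.1716.

13.1716


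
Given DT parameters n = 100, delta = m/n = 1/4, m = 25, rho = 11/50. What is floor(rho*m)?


m = 1/4*100 = 25.
rho = 11/50.
rho*m = 11/50*25 = 5.5.
k = floor(5.5) = 5.

5


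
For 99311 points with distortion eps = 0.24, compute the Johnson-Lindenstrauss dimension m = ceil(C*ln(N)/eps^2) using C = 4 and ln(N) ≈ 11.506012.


ln(99311) ≈ 11.506012.
eps^2 = 0.24^2 = 0.0576.
C*ln(N)/eps^2 ≈ 4*11.506012/0.0576 ≈ 799.0286.
m = ceil(799.0286) = 800.

800


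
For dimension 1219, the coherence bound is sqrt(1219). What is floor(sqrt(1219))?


34^2 = 1156 <= 1219 < 1225 = 35^2, so 34 <= sqrt(1219) < 35.
floor(sqrt(1219)) = 34.

34


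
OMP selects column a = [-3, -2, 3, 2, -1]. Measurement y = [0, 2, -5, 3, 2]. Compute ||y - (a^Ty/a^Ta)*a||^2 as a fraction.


a^T a = 27.
a^T y = -15.
coeff = -15/27 = -5/9.
||r||^2 = 101/3.

101/3


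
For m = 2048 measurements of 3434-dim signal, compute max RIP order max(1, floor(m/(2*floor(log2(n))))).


floor(log2(3434)) = 11.
2*11 = 22.
m/(2*floor(log2(n))) = 2048/22 ≈ 93.0909.
floor = 93.
k = max(1, 93) = 93.

93


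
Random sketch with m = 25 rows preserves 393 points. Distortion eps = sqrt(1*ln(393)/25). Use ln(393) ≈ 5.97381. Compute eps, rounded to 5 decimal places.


ln(393) ≈ 5.97381.
1*ln(N)/m ≈ 1*5.97381/25 ≈ 0.2389524.
eps = sqrt(0.2389524) ≈ 0.4888276 ≈ 0.48883.

0.48883


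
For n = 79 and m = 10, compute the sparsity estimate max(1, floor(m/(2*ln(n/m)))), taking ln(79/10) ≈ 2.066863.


n/m = 79/10.
ln(n/m) ≈ 2.066863.
2*ln(n/m) ≈ 4.133726.
m/(2*ln(n/m)) ≈ 10/4.133726 ≈ 2.4191.
floor = 2.
k_max = max(1, 2) = 2.

2


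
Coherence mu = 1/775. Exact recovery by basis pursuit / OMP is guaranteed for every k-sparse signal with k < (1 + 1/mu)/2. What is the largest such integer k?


1/mu = 775.
1 + 1/mu = 776.
(1 + 1/mu)/2 = 388 is an integer and the inequality is strict, so k_max = 388 - 1 = 387.

387


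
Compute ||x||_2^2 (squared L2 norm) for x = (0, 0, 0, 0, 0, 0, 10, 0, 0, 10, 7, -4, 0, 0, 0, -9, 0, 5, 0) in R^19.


Non-zero entries: [(6, 10), (9, 10), (10, 7), (11, -4), (15, -9), (17, 5)]
Squares: [100, 100, 49, 16, 81, 25]
||x||_2^2 = sum = 371.

371


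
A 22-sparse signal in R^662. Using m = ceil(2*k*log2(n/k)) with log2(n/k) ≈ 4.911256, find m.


log2(n/k) = log2(662/22) ≈ 4.911256.
2*k*log2(n/k) ≈ 2*22*4.911256 = 216.095264.
m = ceil(216.095264) = 217.

217


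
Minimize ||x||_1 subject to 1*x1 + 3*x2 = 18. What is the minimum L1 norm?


Axis intercepts:
  x1 = 18, x2 = 0: L1 = 18
  x1 = 0, x2 = 6: L1 = 6
x* = (0, 6)
||x*||_1 = 6.

6


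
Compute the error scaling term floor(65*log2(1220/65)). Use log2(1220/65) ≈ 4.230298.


log2(n/k) = log2(1220/65) ≈ 4.230298.
k*log2(n/k) ≈ 65*4.230298 = 274.96937.
floor(274.96937) = 274.

274


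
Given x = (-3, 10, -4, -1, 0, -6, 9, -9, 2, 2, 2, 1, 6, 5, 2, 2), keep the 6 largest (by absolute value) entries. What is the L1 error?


Sorted |x_i| descending: [10, 9, 9, 6, 6, 5, 4, 3, 2, 2, 2, 2, 2, 1, 1, 0]
Keep top 6: [10, 9, 9, 6, 6, 5]
Tail entries: [4, 3, 2, 2, 2, 2, 2, 1, 1, 0]
L1 error = sum of tail = 19.

19
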